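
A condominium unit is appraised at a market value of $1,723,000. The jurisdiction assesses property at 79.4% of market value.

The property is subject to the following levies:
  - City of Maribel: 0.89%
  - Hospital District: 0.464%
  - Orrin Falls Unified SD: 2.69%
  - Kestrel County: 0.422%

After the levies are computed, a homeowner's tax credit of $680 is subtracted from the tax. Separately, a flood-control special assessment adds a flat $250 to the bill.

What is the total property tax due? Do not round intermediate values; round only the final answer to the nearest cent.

$60,667.65

Assessed value = $1,723,000 × 0.794 = $1,368,062
City of Maribel: $1,368,062 × 0.0089 = $12,175.7518
Hospital District: $1,368,062 × 0.00464 = $6,347.80768
Orrin Falls Unified SD: $1,368,062 × 0.0269 = $36,800.8678
Kestrel County: $1,368,062 × 0.00422 = $5,773.22164
Levies subtotal = $61,097.64892
After credit = $61,097.64892 − $680 = $60,417.64892
Total = $60,417.64892 + $250 = $60,667.64892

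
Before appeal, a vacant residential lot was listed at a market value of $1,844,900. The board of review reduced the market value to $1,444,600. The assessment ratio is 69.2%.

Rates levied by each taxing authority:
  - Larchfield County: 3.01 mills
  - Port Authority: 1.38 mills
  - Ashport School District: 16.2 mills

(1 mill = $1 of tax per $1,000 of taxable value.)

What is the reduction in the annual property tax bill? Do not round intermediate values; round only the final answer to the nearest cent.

Old assessed value = $1,844,900 × 0.692 = $1,276,670.8
New assessed value = $1,444,600 × 0.692 = $999,663.2
Combined rate = 0.00301 + 0.00138 + 0.0162 = 0.02059
Old tax = $1,276,670.8 × 0.02059 = $26,286.651772
New tax = $999,663.2 × 0.02059 = $20,583.065288
Reduction = $26,286.651772 − $20,583.065288 = $5,703.586484

$5,703.59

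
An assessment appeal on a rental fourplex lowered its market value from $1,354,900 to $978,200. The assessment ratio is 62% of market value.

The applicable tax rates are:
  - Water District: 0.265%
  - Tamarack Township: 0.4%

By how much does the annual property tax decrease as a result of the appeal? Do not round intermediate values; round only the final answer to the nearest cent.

Old assessed value = $1,354,900 × 0.62 = $840,038
New assessed value = $978,200 × 0.62 = $606,484
Combined rate = 0.00265 + 0.004 = 0.00665
Old tax = $840,038 × 0.00665 = $5,586.2527
New tax = $606,484 × 0.00665 = $4,033.1186
Reduction = $5,586.2527 − $4,033.1186 = $1,553.1341

$1,553.13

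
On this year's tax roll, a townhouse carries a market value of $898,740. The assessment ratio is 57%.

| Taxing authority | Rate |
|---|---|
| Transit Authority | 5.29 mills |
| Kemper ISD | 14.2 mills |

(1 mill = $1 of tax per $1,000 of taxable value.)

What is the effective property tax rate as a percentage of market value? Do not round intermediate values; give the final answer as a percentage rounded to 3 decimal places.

Assessed value = $898,740 × 0.57 = $512,281.8
Transit Authority: $512,281.8 × 0.00529 = $2,709.970722
Kemper ISD: $512,281.8 × 0.0142 = $7,274.40156
Total tax = $9,984.372282
Effective rate = $9,984.372282 ÷ $898,740 = 1.111% of market value

1.111%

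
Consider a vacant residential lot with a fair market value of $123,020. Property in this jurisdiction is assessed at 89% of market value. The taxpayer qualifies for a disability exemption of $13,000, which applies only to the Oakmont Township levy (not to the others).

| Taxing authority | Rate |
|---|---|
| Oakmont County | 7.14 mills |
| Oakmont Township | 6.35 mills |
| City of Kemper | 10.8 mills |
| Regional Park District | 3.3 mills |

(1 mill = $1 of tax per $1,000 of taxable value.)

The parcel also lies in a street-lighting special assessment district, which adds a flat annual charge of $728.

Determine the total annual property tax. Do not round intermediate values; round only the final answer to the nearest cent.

$3,666.22

Assessed value = $123,020 × 0.89 = $109,487.8
Oakmont County: $109,487.8 × 0.00714 = $781.742892
Oakmont Township: ($109,487.8 − $13,000) × 0.00635 = $96,487.8 × 0.00635 = $612.69753
City of Kemper: $109,487.8 × 0.0108 = $1,182.46824
Regional Park District: $109,487.8 × 0.0033 = $361.30974
Levies subtotal = $2,938.218402
Total = $2,938.218402 + $728 = $3,666.218402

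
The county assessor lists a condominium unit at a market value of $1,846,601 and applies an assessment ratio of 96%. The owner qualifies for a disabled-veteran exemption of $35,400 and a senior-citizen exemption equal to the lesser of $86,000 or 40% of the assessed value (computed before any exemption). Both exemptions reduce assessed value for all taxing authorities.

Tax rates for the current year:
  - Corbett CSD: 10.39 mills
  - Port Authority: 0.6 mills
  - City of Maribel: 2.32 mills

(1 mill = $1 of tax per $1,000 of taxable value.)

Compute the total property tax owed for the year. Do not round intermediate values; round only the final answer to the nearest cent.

Assessed value = $1,846,601 × 0.96 = $1,772,736.96
Senior-citizen exemption = min($86,000, 40% × $1,772,736.96) = min($86,000, $709,094.784) = $86,000 (dollar cap binds)
Taxable value = $1,772,736.96 − $35,400 − $86,000 = $1,651,336.96
Corbett CSD: $1,651,336.96 × 0.01039 = $17,157.3910144
Port Authority: $1,651,336.96 × 0.0006 = $990.802176
City of Maribel: $1,651,336.96 × 0.00232 = $3,831.1017472
Total = $21,979.2949376

$21,979.29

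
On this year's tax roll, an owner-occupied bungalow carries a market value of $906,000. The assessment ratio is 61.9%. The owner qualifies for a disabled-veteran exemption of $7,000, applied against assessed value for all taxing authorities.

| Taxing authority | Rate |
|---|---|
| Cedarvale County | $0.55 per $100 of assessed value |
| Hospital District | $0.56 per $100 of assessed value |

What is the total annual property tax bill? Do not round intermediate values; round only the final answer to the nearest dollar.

$6,147

Assessed value = $906,000 × 0.619 = $560,814
Taxable value = $560,814 − $7,000 = $553,814
Cedarvale County: $553,814 × 0.0055 = $3,045.977
Hospital District: $553,814 × 0.0056 = $3,101.3584
Total = $3,045.977 + $3,101.3584 = $6,147.3354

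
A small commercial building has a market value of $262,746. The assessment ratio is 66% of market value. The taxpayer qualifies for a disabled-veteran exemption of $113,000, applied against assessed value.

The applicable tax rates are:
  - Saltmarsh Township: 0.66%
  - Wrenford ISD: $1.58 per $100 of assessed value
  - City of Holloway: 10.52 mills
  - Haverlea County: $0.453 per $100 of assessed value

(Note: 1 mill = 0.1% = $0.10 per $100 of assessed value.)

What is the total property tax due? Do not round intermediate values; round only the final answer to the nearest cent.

Assessed value = $262,746 × 0.66 = $173,412.36
Taxable value = $173,412.36 − $113,000 = $60,412.36
Saltmarsh Township: $60,412.36 × 0.0066 = $398.721576
Wrenford ISD: $60,412.36 × 0.0158 = $954.515288
City of Holloway: $60,412.36 × 0.01052 = $635.5380272
Haverlea County: $60,412.36 × 0.00453 = $273.6679908
Total = $2,262.442882

$2,262.44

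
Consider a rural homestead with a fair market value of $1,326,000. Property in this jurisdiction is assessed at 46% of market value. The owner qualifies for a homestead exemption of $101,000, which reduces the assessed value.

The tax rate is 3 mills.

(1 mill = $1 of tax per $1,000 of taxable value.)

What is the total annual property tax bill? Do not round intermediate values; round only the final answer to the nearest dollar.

$1,527

Assessed value = $1,326,000 × 0.46 = $609,960
Taxable value = $609,960 − $101,000 = $508,960
Tax = $508,960 × 0.003 = $1,526.88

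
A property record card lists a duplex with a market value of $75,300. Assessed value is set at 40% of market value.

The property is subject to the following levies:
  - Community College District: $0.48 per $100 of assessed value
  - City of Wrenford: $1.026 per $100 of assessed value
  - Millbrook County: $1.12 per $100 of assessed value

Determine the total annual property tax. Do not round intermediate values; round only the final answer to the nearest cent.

$790.95

Assessed value = $75,300 × 0.4 = $30,120
Community College District: $30,120 × 0.0048 = $144.576
City of Wrenford: $30,120 × 0.01026 = $309.0312
Millbrook County: $30,120 × 0.0112 = $337.344
Total = $144.576 + $309.0312 + $337.344 = $790.9512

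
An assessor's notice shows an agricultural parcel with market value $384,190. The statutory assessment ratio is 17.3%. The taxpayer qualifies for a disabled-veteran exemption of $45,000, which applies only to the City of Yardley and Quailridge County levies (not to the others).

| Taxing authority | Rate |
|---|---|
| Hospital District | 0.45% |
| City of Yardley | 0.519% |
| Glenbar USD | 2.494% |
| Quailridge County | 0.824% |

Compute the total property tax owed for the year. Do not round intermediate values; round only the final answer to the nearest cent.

$2,245.00

Assessed value = $384,190 × 0.173 = $66,464.87
Hospital District: $66,464.87 × 0.0045 = $299.091915
City of Yardley: ($66,464.87 − $45,000) × 0.00519 = $21,464.87 × 0.00519 = $111.4026753
Glenbar USD: $66,464.87 × 0.02494 = $1,657.6338578
Quailridge County: ($66,464.87 − $45,000) × 0.00824 = $21,464.87 × 0.00824 = $176.8705288
Total = $2,244.9989769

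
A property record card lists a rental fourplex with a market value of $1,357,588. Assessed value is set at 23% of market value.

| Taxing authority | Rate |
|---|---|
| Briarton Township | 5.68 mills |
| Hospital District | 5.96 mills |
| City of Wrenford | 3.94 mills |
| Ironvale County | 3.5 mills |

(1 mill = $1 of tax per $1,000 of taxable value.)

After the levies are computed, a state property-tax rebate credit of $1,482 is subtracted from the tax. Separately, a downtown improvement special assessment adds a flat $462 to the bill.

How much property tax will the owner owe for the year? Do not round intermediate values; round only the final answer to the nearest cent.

$4,937.64

Assessed value = $1,357,588 × 0.23 = $312,245.24
Briarton Township: $312,245.24 × 0.00568 = $1,773.5529632
Hospital District: $312,245.24 × 0.00596 = $1,860.9816304
City of Wrenford: $312,245.24 × 0.00394 = $1,230.2462456
Ironvale County: $312,245.24 × 0.0035 = $1,092.85834
Levies subtotal = $5,957.6391792
After credit = $5,957.6391792 − $1,482 = $4,475.6391792
Total = $4,475.6391792 + $462 = $4,937.6391792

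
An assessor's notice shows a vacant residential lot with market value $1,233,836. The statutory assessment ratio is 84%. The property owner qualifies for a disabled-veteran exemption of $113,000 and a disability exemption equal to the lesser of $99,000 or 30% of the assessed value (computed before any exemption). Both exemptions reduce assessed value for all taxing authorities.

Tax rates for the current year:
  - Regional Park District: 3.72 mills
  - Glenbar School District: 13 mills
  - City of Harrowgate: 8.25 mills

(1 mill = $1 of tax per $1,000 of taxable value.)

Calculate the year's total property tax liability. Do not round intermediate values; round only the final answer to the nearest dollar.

Assessed value = $1,233,836 × 0.84 = $1,036,422.24
Disability exemption = min($99,000, 30% × $1,036,422.24) = min($99,000, $310,926.672) = $99,000 (dollar cap binds)
Taxable value = $1,036,422.24 − $113,000 − $99,000 = $824,422.24
Regional Park District: $824,422.24 × 0.00372 = $3,066.8507328
Glenbar School District: $824,422.24 × 0.013 = $10,717.48912
City of Harrowgate: $824,422.24 × 0.00825 = $6,801.48348
Total = $20,585.8233328

$20,586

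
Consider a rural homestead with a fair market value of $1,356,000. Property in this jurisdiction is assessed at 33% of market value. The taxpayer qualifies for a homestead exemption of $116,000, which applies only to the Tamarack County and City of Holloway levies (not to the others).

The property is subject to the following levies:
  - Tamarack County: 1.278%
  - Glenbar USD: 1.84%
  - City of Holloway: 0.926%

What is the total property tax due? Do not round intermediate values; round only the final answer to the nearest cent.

Assessed value = $1,356,000 × 0.33 = $447,480
Tamarack County: ($447,480 − $116,000) × 0.01278 = $331,480 × 0.01278 = $4,236.3144
Glenbar USD: $447,480 × 0.0184 = $8,233.632
City of Holloway: ($447,480 − $116,000) × 0.00926 = $331,480 × 0.00926 = $3,069.5048
Total = $15,539.4512

$15,539.45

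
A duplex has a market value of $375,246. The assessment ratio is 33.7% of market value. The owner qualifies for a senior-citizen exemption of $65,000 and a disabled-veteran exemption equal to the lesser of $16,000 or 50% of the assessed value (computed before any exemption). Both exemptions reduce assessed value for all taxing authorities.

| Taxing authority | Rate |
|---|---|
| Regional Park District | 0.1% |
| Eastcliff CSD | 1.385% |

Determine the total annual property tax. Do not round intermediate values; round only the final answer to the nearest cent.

$675.05

Assessed value = $375,246 × 0.337 = $126,457.902
Disabled-veteran exemption = min($16,000, 50% × $126,457.902) = min($16,000, $63,228.951) = $16,000 (dollar cap binds)
Taxable value = $126,457.902 − $65,000 − $16,000 = $45,457.902
Regional Park District: $45,457.902 × 0.001 = $45.457902
Eastcliff CSD: $45,457.902 × 0.01385 = $629.5919427
Total = $675.0498447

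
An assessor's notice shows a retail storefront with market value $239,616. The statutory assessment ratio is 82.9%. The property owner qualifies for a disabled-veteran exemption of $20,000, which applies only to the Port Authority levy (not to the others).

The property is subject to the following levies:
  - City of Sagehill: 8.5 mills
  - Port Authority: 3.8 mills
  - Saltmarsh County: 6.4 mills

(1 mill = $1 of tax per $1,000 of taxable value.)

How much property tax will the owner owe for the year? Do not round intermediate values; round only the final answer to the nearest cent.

Assessed value = $239,616 × 0.829 = $198,641.664
City of Sagehill: $198,641.664 × 0.0085 = $1,688.454144
Port Authority: ($198,641.664 − $20,000) × 0.0038 = $178,641.664 × 0.0038 = $678.8383232
Saltmarsh County: $198,641.664 × 0.0064 = $1,271.3066496
Total = $3,638.5991168

$3,638.60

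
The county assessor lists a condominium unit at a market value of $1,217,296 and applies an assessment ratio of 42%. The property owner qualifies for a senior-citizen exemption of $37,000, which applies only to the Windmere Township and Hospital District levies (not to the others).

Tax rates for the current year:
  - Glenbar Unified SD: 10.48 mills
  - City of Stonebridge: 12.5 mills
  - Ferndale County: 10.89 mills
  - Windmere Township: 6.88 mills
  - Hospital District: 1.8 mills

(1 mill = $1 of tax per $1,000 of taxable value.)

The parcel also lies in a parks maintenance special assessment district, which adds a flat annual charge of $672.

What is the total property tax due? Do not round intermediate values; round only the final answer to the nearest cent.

Assessed value = $1,217,296 × 0.42 = $511,264.32
Glenbar Unified SD: $511,264.32 × 0.01048 = $5,358.0500736
City of Stonebridge: $511,264.32 × 0.0125 = $6,390.804
Ferndale County: $511,264.32 × 0.01089 = $5,567.6684448
Windmere Township: ($511,264.32 − $37,000) × 0.00688 = $474,264.32 × 0.00688 = $3,262.9385216
Hospital District: ($511,264.32 − $37,000) × 0.0018 = $474,264.32 × 0.0018 = $853.675776
Levies subtotal = $21,433.136816
Total = $21,433.136816 + $672 = $22,105.136816

$22,105.14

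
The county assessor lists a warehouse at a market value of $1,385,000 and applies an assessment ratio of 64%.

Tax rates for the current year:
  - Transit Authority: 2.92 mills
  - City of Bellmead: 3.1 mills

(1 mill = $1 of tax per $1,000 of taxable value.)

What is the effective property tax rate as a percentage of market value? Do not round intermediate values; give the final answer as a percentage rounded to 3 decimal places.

0.385%

Assessed value = $1,385,000 × 0.64 = $886,400
Transit Authority: $886,400 × 0.00292 = $2,588.288
City of Bellmead: $886,400 × 0.0031 = $2,747.84
Total tax = $5,336.128
Effective rate = $5,336.128 ÷ $1,385,000 = 0.385% of market value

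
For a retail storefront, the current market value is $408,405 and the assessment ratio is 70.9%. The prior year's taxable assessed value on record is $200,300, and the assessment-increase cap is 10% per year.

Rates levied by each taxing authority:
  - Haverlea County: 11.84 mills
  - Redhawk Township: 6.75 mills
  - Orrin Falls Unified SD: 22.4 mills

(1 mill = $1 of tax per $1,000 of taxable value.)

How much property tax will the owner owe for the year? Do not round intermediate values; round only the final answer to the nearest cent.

Uncapped assessed value = $408,405 × 0.709 = $289,559.145
Cap limit = $200,300 × 1.1 = $220,330
Taxable assessed value = min($289,559.145, $220,330) = $220,330 (cap binds)
Haverlea County: $220,330 × 0.01184 = $2,608.7072
Redhawk Township: $220,330 × 0.00675 = $1,487.2275
Orrin Falls Unified SD: $220,330 × 0.0224 = $4,935.392
Total = $9,031.3267

$9,031.33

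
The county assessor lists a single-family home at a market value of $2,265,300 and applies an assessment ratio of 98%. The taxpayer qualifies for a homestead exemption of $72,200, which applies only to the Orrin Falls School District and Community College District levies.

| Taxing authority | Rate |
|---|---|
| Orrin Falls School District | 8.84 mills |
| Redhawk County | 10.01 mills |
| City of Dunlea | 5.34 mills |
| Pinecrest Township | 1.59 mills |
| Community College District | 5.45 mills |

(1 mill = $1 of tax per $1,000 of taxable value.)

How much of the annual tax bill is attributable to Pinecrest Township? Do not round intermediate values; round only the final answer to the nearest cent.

Assessed value = $2,265,300 × 0.98 = $2,219,994
Pinecrest Township taxable value = $2,219,994 (exemption does not apply)
Pinecrest Township levy = $2,219,994 × 0.00159 = $3,529.79046

$3,529.79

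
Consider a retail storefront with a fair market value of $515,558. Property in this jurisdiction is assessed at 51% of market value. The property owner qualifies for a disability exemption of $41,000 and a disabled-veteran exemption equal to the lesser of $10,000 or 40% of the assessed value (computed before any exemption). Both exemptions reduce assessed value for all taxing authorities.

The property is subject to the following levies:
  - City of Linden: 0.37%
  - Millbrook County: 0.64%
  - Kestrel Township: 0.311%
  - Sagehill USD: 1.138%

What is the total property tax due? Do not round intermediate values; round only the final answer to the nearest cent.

Assessed value = $515,558 × 0.51 = $262,934.58
Disabled-veteran exemption = min($10,000, 40% × $262,934.58) = min($10,000, $105,173.832) = $10,000 (dollar cap binds)
Taxable value = $262,934.58 − $41,000 − $10,000 = $211,934.58
City of Linden: $211,934.58 × 0.0037 = $784.157946
Millbrook County: $211,934.58 × 0.0064 = $1,356.381312
Kestrel Township: $211,934.58 × 0.00311 = $659.1165438
Sagehill USD: $211,934.58 × 0.01138 = $2,411.8155204
Total = $5,211.4713222

$5,211.47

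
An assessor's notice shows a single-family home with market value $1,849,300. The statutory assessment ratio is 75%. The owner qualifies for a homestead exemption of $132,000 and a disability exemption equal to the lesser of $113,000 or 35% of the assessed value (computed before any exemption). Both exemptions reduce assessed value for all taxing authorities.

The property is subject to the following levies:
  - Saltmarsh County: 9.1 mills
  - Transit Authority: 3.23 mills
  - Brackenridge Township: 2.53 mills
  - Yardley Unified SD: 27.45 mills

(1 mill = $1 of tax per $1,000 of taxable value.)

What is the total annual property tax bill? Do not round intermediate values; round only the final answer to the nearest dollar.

Assessed value = $1,849,300 × 0.75 = $1,386,975
Disability exemption = min($113,000, 35% × $1,386,975) = min($113,000, $485,441.25) = $113,000 (dollar cap binds)
Taxable value = $1,386,975 − $132,000 − $113,000 = $1,141,975
Saltmarsh County: $1,141,975 × 0.0091 = $10,391.9725
Transit Authority: $1,141,975 × 0.00323 = $3,688.57925
Brackenridge Township: $1,141,975 × 0.00253 = $2,889.19675
Yardley Unified SD: $1,141,975 × 0.02745 = $31,347.21375
Total = $48,316.96225

$48,317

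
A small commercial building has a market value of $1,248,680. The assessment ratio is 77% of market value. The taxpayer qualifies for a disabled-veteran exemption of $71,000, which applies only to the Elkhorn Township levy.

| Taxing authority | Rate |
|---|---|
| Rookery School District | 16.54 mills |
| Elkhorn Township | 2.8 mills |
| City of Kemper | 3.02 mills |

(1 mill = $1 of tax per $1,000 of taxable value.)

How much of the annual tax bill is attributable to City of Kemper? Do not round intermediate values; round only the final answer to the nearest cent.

Assessed value = $1,248,680 × 0.77 = $961,483.6
City of Kemper taxable value = $961,483.6 (exemption does not apply)
City of Kemper levy = $961,483.6 × 0.00302 = $2,903.680472

$2,903.68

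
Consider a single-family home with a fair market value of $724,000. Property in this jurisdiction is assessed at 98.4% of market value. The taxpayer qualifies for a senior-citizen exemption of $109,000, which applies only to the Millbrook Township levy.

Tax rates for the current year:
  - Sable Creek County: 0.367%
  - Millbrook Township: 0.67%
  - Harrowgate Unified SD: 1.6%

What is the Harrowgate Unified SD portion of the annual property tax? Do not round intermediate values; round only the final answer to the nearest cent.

Assessed value = $724,000 × 0.984 = $712,416
Harrowgate Unified SD taxable value = $712,416 (exemption does not apply)
Harrowgate Unified SD levy = $712,416 × 0.016 = $11,398.656

$11,398.66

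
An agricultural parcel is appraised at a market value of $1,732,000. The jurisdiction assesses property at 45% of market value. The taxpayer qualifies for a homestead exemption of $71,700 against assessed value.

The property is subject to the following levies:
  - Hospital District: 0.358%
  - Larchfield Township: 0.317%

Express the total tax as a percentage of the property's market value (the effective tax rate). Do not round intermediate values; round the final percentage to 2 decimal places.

0.28%

Assessed value = $1,732,000 × 0.45 = $779,400
Taxable value = $779,400 − $71,700 = $707,700
Hospital District: $707,700 × 0.00358 = $2,533.566
Larchfield Township: $707,700 × 0.00317 = $2,243.409
Total tax = $4,776.975
Effective rate = $4,776.975 ÷ $1,732,000 = 0.28% of market value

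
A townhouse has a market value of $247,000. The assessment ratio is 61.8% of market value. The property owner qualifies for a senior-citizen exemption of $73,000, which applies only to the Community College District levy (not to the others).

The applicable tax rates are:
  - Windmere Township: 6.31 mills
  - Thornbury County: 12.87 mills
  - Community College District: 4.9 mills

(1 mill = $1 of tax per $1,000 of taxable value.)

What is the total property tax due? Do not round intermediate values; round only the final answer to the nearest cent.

$3,318.02

Assessed value = $247,000 × 0.618 = $152,646
Windmere Township: $152,646 × 0.00631 = $963.19626
Thornbury County: $152,646 × 0.01287 = $1,964.55402
Community College District: ($152,646 − $73,000) × 0.0049 = $79,646 × 0.0049 = $390.2654
Total = $3,318.01568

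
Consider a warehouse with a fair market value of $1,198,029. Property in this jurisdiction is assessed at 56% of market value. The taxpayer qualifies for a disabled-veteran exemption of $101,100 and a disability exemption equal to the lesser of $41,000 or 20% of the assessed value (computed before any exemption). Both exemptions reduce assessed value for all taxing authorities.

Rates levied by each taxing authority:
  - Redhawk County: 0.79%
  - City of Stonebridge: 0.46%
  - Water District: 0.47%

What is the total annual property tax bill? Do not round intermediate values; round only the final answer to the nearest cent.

Assessed value = $1,198,029 × 0.56 = $670,896.24
Disability exemption = min($41,000, 20% × $670,896.24) = min($41,000, $134,179.248) = $41,000 (dollar cap binds)
Taxable value = $670,896.24 − $101,100 − $41,000 = $528,796.24
Redhawk County: $528,796.24 × 0.0079 = $4,177.490296
City of Stonebridge: $528,796.24 × 0.0046 = $2,432.462704
Water District: $528,796.24 × 0.0047 = $2,485.342328
Total = $9,095.295328

$9,095.30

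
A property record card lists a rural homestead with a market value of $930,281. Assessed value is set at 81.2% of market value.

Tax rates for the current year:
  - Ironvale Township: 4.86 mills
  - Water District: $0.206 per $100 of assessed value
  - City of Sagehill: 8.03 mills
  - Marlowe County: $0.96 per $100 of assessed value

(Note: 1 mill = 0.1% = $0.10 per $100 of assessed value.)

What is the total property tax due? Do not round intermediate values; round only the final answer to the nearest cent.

$18,544.78

Assessed value = $930,281 × 0.812 = $755,388.172
Ironvale Township: $755,388.172 × 0.00486 = $3,671.18651592
Water District: $755,388.172 × 0.00206 = $1,556.09963432
City of Sagehill: $755,388.172 × 0.00803 = $6,065.76702116
Marlowe County: $755,388.172 × 0.0096 = $7,251.7264512
Total = $18,544.7796226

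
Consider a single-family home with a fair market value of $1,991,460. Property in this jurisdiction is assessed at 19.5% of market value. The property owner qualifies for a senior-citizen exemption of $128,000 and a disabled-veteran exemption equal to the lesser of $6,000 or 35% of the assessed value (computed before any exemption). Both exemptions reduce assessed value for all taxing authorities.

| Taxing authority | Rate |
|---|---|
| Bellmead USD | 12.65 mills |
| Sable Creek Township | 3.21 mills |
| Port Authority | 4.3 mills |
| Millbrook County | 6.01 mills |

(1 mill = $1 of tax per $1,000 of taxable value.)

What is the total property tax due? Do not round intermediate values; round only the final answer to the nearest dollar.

Assessed value = $1,991,460 × 0.195 = $388,334.7
Disabled-veteran exemption = min($6,000, 35% × $388,334.7) = min($6,000, $135,917.145) = $6,000 (dollar cap binds)
Taxable value = $388,334.7 − $128,000 − $6,000 = $254,334.7
Bellmead USD: $254,334.7 × 0.01265 = $3,217.333955
Sable Creek Township: $254,334.7 × 0.00321 = $816.414387
Port Authority: $254,334.7 × 0.0043 = $1,093.63921
Millbrook County: $254,334.7 × 0.00601 = $1,528.551547
Total = $6,655.939099

$6,656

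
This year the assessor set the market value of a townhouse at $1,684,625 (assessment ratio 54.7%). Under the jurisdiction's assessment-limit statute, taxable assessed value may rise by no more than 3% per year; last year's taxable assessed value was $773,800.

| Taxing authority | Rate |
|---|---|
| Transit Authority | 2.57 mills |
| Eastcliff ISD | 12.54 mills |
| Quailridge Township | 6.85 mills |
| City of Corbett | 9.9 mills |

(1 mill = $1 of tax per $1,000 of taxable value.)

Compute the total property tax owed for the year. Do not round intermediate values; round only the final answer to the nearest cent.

Uncapped assessed value = $1,684,625 × 0.547 = $921,489.875
Cap limit = $773,800 × 1.03 = $797,014
Taxable assessed value = min($921,489.875, $797,014) = $797,014 (cap binds)
Transit Authority: $797,014 × 0.00257 = $2,048.32598
Eastcliff ISD: $797,014 × 0.01254 = $9,994.55556
Quailridge Township: $797,014 × 0.00685 = $5,459.5459
City of Corbett: $797,014 × 0.0099 = $7,890.4386
Total = $25,392.86604

$25,392.87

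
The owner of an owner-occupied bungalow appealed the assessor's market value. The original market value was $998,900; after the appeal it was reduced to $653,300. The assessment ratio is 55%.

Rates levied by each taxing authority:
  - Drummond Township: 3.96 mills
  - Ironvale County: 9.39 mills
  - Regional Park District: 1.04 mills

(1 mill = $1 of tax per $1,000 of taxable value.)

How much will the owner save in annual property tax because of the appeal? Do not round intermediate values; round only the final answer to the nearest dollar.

$2,735

Old assessed value = $998,900 × 0.55 = $549,395
New assessed value = $653,300 × 0.55 = $359,315
Combined rate = 0.00396 + 0.00939 + 0.00104 = 0.01439
Old tax = $549,395 × 0.01439 = $7,905.79405
New tax = $359,315 × 0.01439 = $5,170.54285
Reduction = $7,905.79405 − $5,170.54285 = $2,735.2512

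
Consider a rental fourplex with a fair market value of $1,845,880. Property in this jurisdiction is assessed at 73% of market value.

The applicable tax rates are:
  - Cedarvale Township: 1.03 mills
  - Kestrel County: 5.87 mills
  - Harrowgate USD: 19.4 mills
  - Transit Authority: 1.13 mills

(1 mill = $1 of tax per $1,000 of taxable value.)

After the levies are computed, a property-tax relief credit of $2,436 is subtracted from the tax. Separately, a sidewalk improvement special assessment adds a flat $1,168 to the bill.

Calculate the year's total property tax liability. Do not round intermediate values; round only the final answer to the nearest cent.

Assessed value = $1,845,880 × 0.73 = $1,347,492.4
Cedarvale Township: $1,347,492.4 × 0.00103 = $1,387.917172
Kestrel County: $1,347,492.4 × 0.00587 = $7,909.780388
Harrowgate USD: $1,347,492.4 × 0.0194 = $26,141.35256
Transit Authority: $1,347,492.4 × 0.00113 = $1,522.666412
Levies subtotal = $36,961.716532
After credit = $36,961.716532 − $2,436 = $34,525.716532
Total = $34,525.716532 + $1,168 = $35,693.716532

$35,693.72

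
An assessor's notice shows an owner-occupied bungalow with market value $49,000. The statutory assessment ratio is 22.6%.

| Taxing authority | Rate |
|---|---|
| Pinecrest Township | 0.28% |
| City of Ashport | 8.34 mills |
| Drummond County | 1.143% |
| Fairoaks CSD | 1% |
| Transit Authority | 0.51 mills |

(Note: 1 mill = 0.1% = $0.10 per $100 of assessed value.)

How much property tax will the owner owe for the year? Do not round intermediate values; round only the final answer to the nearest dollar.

$366

Assessed value = $49,000 × 0.226 = $11,074
Pinecrest Township: $11,074 × 0.0028 = $31.0072
City of Ashport: $11,074 × 0.00834 = $92.35716
Drummond County: $11,074 × 0.01143 = $126.57582
Fairoaks CSD: $11,074 × 0.01 = $110.74
Transit Authority: $11,074 × 0.00051 = $5.64774
Total = $366.32792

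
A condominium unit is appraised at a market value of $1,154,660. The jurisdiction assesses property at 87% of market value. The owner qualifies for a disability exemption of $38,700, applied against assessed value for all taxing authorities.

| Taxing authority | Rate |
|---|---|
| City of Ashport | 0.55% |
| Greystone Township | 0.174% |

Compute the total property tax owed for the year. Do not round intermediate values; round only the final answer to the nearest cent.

$6,992.78

Assessed value = $1,154,660 × 0.87 = $1,004,554.2
Taxable value = $1,004,554.2 − $38,700 = $965,854.2
City of Ashport: $965,854.2 × 0.0055 = $5,312.1981
Greystone Township: $965,854.2 × 0.00174 = $1,680.586308
Total = $5,312.1981 + $1,680.586308 = $6,992.784408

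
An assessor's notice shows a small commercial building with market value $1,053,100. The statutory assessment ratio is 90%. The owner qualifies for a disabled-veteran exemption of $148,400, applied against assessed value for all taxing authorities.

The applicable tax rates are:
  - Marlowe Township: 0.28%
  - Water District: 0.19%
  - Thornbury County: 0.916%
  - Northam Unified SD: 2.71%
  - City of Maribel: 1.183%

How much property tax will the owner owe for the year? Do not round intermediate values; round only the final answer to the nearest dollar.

Assessed value = $1,053,100 × 0.9 = $947,790
Taxable value = $947,790 − $148,400 = $799,390
Marlowe Township: $799,390 × 0.0028 = $2,238.292
Water District: $799,390 × 0.0019 = $1,518.841
Thornbury County: $799,390 × 0.00916 = $7,322.4124
Northam Unified SD: $799,390 × 0.0271 = $21,663.469
City of Maribel: $799,390 × 0.01183 = $9,456.7837
Total = $2,238.292 + $1,518.841 + $7,322.4124 + $21,663.469 + $9,456.7837 = $42,199.7981

$42,200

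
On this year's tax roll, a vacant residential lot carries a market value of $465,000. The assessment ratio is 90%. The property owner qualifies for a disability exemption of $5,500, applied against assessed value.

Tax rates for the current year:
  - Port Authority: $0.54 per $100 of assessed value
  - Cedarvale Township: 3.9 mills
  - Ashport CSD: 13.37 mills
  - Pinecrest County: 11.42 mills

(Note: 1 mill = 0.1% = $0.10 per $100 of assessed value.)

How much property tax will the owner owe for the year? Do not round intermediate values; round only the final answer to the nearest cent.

Assessed value = $465,000 × 0.9 = $418,500
Taxable value = $418,500 − $5,500 = $413,000
Port Authority: $413,000 × 0.0054 = $2,230.2
Cedarvale Township: $413,000 × 0.0039 = $1,610.7
Ashport CSD: $413,000 × 0.01337 = $5,521.81
Pinecrest County: $413,000 × 0.01142 = $4,716.46
Total = $14,079.17

$14,079.17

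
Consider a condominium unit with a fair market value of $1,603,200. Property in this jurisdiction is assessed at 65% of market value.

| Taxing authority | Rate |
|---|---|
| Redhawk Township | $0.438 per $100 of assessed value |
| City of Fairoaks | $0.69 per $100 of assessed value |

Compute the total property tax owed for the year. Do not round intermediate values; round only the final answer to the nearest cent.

Assessed value = $1,603,200 × 0.65 = $1,042,080
Redhawk Township: $1,042,080 × 0.00438 = $4,564.3104
City of Fairoaks: $1,042,080 × 0.0069 = $7,190.352
Total = $4,564.3104 + $7,190.352 = $11,754.6624

$11,754.66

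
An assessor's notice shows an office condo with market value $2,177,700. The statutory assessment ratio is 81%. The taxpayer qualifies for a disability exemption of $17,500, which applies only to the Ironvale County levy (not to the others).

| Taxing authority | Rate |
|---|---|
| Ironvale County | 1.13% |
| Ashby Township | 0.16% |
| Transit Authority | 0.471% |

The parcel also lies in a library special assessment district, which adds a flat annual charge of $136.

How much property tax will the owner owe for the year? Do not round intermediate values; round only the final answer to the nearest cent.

$31,001.18

Assessed value = $2,177,700 × 0.81 = $1,763,937
Ironvale County: ($1,763,937 − $17,500) × 0.0113 = $1,746,437 × 0.0113 = $19,734.7381
Ashby Township: $1,763,937 × 0.0016 = $2,822.2992
Transit Authority: $1,763,937 × 0.00471 = $8,308.14327
Levies subtotal = $30,865.18057
Total = $30,865.18057 + $136 = $31,001.18057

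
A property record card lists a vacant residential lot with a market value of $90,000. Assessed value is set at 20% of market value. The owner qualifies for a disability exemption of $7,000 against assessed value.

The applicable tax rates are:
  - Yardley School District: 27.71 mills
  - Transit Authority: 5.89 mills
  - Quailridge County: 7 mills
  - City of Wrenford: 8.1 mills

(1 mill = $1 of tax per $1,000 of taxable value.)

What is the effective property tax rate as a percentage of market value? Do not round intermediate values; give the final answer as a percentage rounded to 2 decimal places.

Assessed value = $90,000 × 0.2 = $18,000
Taxable value = $18,000 − $7,000 = $11,000
Yardley School District: $11,000 × 0.02771 = $304.81
Transit Authority: $11,000 × 0.00589 = $64.79
Quailridge County: $11,000 × 0.007 = $77
City of Wrenford: $11,000 × 0.0081 = $89.1
Total tax = $535.7
Effective rate = $535.7 ÷ $90,000 = 0.60% of market value

0.60%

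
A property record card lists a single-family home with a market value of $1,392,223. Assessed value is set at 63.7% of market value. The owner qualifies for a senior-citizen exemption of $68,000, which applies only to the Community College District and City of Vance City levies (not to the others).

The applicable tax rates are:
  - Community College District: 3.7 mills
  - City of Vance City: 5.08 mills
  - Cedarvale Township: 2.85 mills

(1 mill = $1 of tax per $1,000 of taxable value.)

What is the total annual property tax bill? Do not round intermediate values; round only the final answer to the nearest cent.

$9,716.98

Assessed value = $1,392,223 × 0.637 = $886,846.051
Community College District: ($886,846.051 − $68,000) × 0.0037 = $818,846.051 × 0.0037 = $3,029.7303887
City of Vance City: ($886,846.051 − $68,000) × 0.00508 = $818,846.051 × 0.00508 = $4,159.73793908
Cedarvale Township: $886,846.051 × 0.00285 = $2,527.51124535
Total = $9,716.97957313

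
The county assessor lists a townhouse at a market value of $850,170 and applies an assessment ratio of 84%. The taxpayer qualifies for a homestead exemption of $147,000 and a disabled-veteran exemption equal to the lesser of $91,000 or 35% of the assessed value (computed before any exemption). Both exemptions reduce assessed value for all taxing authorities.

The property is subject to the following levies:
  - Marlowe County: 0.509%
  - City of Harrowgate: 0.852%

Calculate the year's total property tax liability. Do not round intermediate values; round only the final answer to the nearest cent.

Assessed value = $850,170 × 0.84 = $714,142.8
Disabled-veteran exemption = min($91,000, 35% × $714,142.8) = min($91,000, $249,949.98) = $91,000 (dollar cap binds)
Taxable value = $714,142.8 − $147,000 − $91,000 = $476,142.8
Marlowe County: $476,142.8 × 0.00509 = $2,423.566852
City of Harrowgate: $476,142.8 × 0.00852 = $4,056.736656
Total = $6,480.303508

$6,480.30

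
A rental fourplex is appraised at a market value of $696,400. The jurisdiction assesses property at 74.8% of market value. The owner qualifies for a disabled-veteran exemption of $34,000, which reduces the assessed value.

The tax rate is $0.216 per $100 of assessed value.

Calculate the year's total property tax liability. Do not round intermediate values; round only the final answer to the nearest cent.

Assessed value = $696,400 × 0.748 = $520,907.2
Taxable value = $520,907.2 − $34,000 = $486,907.2
Tax = $486,907.2 × 0.00216 = $1,051.719552

$1,051.72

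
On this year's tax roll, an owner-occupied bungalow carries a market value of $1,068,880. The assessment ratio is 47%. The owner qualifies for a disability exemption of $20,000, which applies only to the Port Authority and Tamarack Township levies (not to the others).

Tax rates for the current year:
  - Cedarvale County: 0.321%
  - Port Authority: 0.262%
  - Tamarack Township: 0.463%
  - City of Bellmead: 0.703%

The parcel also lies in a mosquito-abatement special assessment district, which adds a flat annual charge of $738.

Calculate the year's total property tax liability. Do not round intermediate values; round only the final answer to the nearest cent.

$9,379.51

Assessed value = $1,068,880 × 0.47 = $502,373.6
Cedarvale County: $502,373.6 × 0.00321 = $1,612.619256
Port Authority: ($502,373.6 − $20,000) × 0.00262 = $482,373.6 × 0.00262 = $1,263.818832
Tamarack Township: ($502,373.6 − $20,000) × 0.00463 = $482,373.6 × 0.00463 = $2,233.389768
City of Bellmead: $502,373.6 × 0.00703 = $3,531.686408
Levies subtotal = $8,641.514264
Total = $8,641.514264 + $738 = $9,379.514264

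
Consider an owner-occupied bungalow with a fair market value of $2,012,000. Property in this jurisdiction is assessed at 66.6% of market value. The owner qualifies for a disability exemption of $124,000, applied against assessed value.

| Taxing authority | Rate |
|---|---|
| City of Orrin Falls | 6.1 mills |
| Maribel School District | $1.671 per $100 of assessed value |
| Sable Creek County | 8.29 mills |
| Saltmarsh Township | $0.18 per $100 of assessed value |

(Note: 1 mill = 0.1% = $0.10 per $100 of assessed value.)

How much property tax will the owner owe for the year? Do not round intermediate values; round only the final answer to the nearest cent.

Assessed value = $2,012,000 × 0.666 = $1,339,992
Taxable value = $1,339,992 − $124,000 = $1,215,992
City of Orrin Falls: $1,215,992 × 0.0061 = $7,417.5512
Maribel School District: $1,215,992 × 0.01671 = $20,319.22632
Sable Creek County: $1,215,992 × 0.00829 = $10,080.57368
Saltmarsh Township: $1,215,992 × 0.0018 = $2,188.7856
Total = $40,006.1368

$40,006.14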